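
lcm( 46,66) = 1518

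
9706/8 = 1213+1/4 = 1213.25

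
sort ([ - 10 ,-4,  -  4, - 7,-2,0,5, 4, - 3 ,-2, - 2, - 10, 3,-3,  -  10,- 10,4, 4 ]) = [-10, - 10, - 10, - 10, - 7, - 4,-4, - 3, - 3, - 2, - 2, - 2,0,3,4, 4,4, 5 ] 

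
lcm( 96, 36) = 288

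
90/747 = 10/83 = 0.12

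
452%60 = 32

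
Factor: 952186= 2^1*29^1*16417^1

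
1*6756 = 6756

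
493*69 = 34017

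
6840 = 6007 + 833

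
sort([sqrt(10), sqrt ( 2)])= [sqrt(2),sqrt(10) ] 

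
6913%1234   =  743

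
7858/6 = 1309+2/3 = 1309.67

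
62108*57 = 3540156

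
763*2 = 1526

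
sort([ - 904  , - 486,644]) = [ - 904, - 486,644]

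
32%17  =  15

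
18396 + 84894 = 103290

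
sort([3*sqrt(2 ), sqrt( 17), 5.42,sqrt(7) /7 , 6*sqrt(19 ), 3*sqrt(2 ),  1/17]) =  [1/17,  sqrt(7 ) /7,sqrt( 17),  3*sqrt(2 ), 3*sqrt(2), 5.42, 6*sqrt(19 )] 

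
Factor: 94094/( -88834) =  - 7^1*11^1*13^1 * 47^1*44417^( - 1)=- 47047/44417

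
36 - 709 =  - 673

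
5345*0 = 0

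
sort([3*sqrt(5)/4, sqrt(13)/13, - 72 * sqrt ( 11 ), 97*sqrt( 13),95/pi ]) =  [ - 72*sqrt( 11 ), sqrt( 13 ) /13, 3*sqrt( 5)/4, 95/pi, 97 * sqrt( 13)]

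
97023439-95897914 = 1125525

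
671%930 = 671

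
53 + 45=98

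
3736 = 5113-1377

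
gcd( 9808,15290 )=2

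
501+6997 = 7498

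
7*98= 686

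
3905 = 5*781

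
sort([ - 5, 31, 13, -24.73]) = [ -24.73,  -  5,13, 31]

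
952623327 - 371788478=580834849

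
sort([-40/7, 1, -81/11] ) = [ - 81/11, - 40/7,  1 ] 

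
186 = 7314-7128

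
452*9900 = 4474800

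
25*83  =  2075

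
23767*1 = 23767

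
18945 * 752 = 14246640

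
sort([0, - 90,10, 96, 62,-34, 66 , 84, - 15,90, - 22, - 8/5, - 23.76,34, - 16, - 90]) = [ - 90, - 90, - 34 , - 23.76  ,  -  22, - 16, -15, - 8/5,0, 10,34 , 62, 66, 84,90,96]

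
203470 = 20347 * 10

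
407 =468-61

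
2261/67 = 2261/67 = 33.75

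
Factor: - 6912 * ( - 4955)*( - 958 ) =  - 2^9*3^3*5^1*479^1*991^1 = -  32810503680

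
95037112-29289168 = 65747944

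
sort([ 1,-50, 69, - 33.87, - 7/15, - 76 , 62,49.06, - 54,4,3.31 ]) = [- 76, - 54,-50, -33.87,  -  7/15, 1, 3.31, 4,  49.06, 62,  69] 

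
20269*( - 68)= - 1378292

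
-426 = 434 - 860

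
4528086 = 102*44393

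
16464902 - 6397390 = 10067512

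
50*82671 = 4133550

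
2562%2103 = 459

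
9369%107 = 60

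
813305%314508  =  184289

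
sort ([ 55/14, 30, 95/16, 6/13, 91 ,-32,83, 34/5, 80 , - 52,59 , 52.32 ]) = [ - 52,- 32,6/13, 55/14 , 95/16, 34/5, 30,52.32,  59, 80 , 83,91]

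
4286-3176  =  1110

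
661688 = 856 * 773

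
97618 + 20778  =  118396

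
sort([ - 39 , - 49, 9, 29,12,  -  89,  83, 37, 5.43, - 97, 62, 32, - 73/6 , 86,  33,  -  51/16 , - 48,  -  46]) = [ - 97, - 89, - 49, - 48, - 46, - 39 ,-73/6,-51/16,5.43 , 9, 12,29, 32,33, 37,62,83, 86 ] 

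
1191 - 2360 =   -  1169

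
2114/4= 528 + 1/2 = 528.50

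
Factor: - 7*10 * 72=-2^4*3^2*  5^1*7^1 = - 5040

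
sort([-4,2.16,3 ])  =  [-4, 2.16,3 ] 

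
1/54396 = 1/54396= 0.00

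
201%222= 201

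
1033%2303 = 1033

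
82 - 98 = -16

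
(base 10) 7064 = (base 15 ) 215E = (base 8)15630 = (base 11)5342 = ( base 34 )63q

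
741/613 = 741/613 =1.21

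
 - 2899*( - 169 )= 489931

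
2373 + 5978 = 8351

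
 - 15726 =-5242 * 3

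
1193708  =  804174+389534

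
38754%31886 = 6868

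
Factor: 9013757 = 17^1 * 379^1*1399^1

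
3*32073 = 96219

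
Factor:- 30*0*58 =0 =0^1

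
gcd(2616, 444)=12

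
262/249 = 1+13/249  =  1.05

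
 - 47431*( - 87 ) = 4126497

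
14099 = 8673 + 5426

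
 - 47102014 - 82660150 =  - 129762164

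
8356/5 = 8356/5 = 1671.20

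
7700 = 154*50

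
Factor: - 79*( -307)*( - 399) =  -  3^1*7^1*19^1*79^1*307^1= - 9676947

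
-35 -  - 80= 45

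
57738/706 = 28869/353 =81.78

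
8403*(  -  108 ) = -907524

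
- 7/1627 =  - 1+1620/1627 =- 0.00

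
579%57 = 9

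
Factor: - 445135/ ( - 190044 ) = 2^ ( - 2)*3^( - 2 )*5^1 * 127^1*701^1*5279^( - 1 ) 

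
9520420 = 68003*140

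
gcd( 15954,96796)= 2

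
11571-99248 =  - 87677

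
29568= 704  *42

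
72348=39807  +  32541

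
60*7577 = 454620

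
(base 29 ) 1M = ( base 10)51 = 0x33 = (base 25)21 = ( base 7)102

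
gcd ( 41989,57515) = 1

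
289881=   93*3117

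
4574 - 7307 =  - 2733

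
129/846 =43/282 = 0.15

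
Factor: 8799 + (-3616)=71^1*73^1=5183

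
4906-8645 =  - 3739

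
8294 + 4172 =12466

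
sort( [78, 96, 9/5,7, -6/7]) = [ - 6/7, 9/5, 7, 78, 96 ]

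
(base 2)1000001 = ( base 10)65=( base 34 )1V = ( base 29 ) 27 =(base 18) 3B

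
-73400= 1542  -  74942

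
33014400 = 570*57920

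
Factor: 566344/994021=2^3 * 7^( - 1 )*211^( - 1 )*673^(-1)*70793^1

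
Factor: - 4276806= - 2^1 *3^1 * 89^1*8009^1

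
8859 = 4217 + 4642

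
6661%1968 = 757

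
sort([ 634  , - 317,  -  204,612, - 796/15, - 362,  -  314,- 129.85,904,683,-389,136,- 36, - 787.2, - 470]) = [-787.2, - 470, - 389 , - 362, - 317,-314, - 204,  -  129.85, - 796/15,  -  36, 136,  612, 634,  683,904 ]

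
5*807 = 4035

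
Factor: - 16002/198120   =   - 21/260 =-2^( - 2 )*3^1*5^( - 1 )*7^1*13^(-1) 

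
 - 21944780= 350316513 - 372261293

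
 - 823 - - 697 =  - 126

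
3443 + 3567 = 7010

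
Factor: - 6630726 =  - 2^1*3^1*97^1*11393^1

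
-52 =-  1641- - 1589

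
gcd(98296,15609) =11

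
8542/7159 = 1 + 1383/7159 =1.19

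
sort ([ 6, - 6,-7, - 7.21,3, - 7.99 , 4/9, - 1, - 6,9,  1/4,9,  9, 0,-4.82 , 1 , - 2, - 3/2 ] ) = [ - 7.99,  -  7.21 , -7,-6 , - 6, -4.82, - 2, - 3/2, - 1, 0 , 1/4,4/9,1,  3,6 , 9, 9, 9]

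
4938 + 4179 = 9117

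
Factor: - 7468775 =- 5^2*179^1*1669^1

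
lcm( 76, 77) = 5852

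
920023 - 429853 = 490170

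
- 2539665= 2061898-4601563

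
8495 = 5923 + 2572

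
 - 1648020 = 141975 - 1789995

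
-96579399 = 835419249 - 931998648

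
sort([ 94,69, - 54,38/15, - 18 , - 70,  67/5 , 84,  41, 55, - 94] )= [ - 94, - 70, - 54, - 18,38/15,67/5, 41,55,  69, 84,  94 ]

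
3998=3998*1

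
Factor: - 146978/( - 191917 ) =2^1*11^( - 1)*13^1*73^(-1) * 239^(- 1)*5653^1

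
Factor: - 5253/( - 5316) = 2^( - 2)*17^1*103^1 * 443^( - 1) = 1751/1772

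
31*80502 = 2495562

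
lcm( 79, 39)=3081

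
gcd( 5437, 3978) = 1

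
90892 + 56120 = 147012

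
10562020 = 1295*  8156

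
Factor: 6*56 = 2^4*3^1*7^1 = 336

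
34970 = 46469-11499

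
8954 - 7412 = 1542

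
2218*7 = 15526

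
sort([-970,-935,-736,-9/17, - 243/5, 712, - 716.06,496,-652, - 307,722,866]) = [  -  970, - 935, - 736 , - 716.06,-652, - 307, - 243/5, - 9/17,496, 712,722, 866]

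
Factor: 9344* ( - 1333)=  - 12455552 = - 2^7*31^1*43^1*73^1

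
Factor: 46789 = 71^1 * 659^1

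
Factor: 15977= 13^1* 1229^1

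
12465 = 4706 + 7759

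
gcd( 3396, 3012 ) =12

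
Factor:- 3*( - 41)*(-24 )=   -  2^3*3^2*41^1  =  - 2952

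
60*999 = 59940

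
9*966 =8694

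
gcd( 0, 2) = 2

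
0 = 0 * 712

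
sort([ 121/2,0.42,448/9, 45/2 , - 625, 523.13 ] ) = [ - 625, 0.42, 45/2,448/9, 121/2,523.13]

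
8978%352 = 178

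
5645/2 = 5645/2=2822.50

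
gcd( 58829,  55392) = 1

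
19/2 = 19/2 = 9.50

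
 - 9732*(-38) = 369816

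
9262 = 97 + 9165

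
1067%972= 95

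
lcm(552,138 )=552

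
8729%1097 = 1050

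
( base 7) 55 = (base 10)40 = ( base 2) 101000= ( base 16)28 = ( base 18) 24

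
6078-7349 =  - 1271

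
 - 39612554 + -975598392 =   -  1015210946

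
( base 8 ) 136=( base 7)163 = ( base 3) 10111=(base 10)94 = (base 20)4E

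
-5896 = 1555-7451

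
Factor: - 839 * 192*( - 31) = 4993728 = 2^6*3^1 * 31^1*839^1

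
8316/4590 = 154/85 = 1.81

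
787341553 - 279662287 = 507679266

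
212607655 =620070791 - 407463136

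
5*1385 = 6925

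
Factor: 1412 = 2^2*353^1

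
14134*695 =9823130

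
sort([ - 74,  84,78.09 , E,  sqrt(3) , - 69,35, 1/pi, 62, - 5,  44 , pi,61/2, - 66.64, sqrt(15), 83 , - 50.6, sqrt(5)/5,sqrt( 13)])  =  [ - 74, - 69, - 66.64, - 50.6 , - 5,1/pi, sqrt(5)/5 , sqrt(3),E, pi, sqrt(13), sqrt(15)  ,  61/2, 35, 44 , 62, 78.09, 83,  84]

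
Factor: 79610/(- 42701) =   -  2^1*5^1*19^1*419^1*42701^( - 1)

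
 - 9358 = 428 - 9786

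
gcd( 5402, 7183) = 1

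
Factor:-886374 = - 2^1  *3^2*23^1*2141^1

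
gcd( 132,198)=66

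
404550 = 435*930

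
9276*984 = 9127584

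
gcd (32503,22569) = 1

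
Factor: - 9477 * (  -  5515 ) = 52265655  =  3^6 * 5^1*13^1 * 1103^1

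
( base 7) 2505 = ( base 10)936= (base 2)1110101000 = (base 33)SC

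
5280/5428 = 1320/1357= 0.97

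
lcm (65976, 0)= 0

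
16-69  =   - 53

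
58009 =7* 8287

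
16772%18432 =16772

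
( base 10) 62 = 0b111110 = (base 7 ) 116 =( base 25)2c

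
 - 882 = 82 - 964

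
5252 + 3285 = 8537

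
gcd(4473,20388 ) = 3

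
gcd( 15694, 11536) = 14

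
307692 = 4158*74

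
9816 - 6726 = 3090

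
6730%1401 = 1126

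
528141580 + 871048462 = 1399190042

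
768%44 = 20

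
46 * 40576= 1866496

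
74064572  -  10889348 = 63175224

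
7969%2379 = 832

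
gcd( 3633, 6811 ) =7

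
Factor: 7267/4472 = 13/8= 2^( - 3)*13^1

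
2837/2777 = 1+60/2777=1.02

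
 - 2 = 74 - 76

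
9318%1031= 39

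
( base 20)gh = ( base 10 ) 337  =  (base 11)287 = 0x151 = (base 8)521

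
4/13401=4/13401 = 0.00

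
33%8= 1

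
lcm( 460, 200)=4600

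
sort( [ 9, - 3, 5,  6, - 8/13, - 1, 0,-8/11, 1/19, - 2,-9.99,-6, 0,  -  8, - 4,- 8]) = [  -  9.99 , - 8, - 8, - 6, - 4, - 3, - 2, - 1  , - 8/11,-8/13, 0, 0, 1/19, 5, 6,9 ]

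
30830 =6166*5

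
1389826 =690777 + 699049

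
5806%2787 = 232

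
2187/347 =6  +  105/347=6.30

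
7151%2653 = 1845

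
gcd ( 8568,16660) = 476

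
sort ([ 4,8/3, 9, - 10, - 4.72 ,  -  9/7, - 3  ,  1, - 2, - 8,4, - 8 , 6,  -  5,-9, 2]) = [ - 10, - 9, - 8, - 8,  -  5, - 4.72, - 3,-2, - 9/7, 1, 2, 8/3, 4,  4,  6,  9] 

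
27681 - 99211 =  - 71530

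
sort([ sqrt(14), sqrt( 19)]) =[ sqrt(14) , sqrt( 19)]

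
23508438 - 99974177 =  - 76465739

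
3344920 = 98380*34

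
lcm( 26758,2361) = 80274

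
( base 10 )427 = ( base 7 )1150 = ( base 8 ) 653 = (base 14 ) 227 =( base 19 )139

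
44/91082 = 22/45541 =0.00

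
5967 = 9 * 663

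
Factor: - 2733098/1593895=-2^1*5^(-1 ) *191^( - 1)*1669^( - 1 )*1366549^1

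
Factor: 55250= 2^1*5^3*13^1 * 17^1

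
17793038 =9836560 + 7956478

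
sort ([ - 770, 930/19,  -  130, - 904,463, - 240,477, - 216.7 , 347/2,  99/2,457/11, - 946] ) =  [- 946, -904, - 770, - 240, - 216.7, - 130,457/11,930/19, 99/2,347/2,463,  477] 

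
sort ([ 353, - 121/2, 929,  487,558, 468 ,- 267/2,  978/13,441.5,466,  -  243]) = [ - 243, - 267/2,  -  121/2,  978/13, 353, 441.5, 466,468  ,  487,  558,929]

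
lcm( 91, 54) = 4914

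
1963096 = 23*85352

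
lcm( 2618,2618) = 2618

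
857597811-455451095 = 402146716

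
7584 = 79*96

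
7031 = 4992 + 2039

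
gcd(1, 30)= 1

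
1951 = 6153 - 4202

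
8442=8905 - 463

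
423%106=105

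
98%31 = 5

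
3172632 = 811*3912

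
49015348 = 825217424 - 776202076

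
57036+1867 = 58903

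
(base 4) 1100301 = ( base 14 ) 1c53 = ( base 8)12061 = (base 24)8n9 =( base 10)5169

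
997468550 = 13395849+984072701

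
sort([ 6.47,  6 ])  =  [ 6, 6.47]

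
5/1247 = 5/1247 = 0.00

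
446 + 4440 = 4886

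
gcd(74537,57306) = 1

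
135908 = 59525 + 76383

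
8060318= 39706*203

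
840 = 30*28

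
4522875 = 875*5169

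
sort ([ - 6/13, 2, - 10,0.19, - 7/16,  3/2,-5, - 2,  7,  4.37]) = [ - 10,  -  5, - 2,- 6/13,-7/16, 0.19,  3/2, 2,  4.37,7] 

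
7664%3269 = 1126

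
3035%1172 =691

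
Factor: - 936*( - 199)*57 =2^3*3^3*13^1*19^1 * 199^1 = 10617048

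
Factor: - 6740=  - 2^2*5^1*337^1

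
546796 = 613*892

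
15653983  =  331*47293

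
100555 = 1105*91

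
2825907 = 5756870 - 2930963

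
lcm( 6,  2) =6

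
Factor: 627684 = 2^2*3^1*19^1*2753^1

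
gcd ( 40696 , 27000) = 8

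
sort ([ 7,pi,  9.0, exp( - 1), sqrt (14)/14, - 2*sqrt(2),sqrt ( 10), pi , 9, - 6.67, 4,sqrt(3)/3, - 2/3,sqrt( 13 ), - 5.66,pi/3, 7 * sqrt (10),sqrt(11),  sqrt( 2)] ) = [ - 6.67,  -  5.66 , - 2*sqrt( 2), - 2/3, sqrt( 14)/14,exp( - 1),sqrt( 3) /3, pi/3, sqrt( 2),  pi,  pi, sqrt(10 ), sqrt(11),sqrt(13 ), 4,7 , 9.0,  9, 7*sqrt(10)]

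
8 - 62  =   - 54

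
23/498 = 23/498 = 0.05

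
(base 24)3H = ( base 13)6B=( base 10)89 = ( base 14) 65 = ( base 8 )131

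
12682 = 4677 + 8005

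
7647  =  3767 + 3880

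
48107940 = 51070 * 942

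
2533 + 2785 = 5318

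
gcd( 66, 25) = 1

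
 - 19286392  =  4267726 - 23554118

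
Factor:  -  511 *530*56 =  - 15166480 = -2^4*5^1*7^2*53^1 *73^1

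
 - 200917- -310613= 109696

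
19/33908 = 19/33908=0.00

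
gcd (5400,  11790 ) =90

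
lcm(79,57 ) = 4503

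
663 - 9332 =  - 8669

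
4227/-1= - 4227+0/1 = - 4227.00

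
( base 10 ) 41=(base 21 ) 1K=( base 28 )1d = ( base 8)51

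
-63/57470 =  - 9/8210 = - 0.00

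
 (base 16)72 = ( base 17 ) 6c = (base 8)162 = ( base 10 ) 114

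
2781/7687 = 2781/7687 = 0.36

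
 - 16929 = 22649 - 39578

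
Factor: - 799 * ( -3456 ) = 2^7*3^3*17^1*47^1 = 2761344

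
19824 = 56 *354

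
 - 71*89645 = -6364795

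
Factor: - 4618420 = - 2^2 * 5^1*53^1 * 4357^1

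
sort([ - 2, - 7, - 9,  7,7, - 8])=[ - 9, - 8 ,- 7, - 2, 7,7]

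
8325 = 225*37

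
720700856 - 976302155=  - 255601299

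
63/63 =1= 1.00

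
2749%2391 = 358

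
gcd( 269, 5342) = 1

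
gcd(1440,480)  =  480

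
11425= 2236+9189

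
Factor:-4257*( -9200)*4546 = 2^5*3^2*5^2*11^1* 23^1*43^1*2273^1 = 178041362400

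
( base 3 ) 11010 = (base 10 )111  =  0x6F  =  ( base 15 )76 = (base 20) 5B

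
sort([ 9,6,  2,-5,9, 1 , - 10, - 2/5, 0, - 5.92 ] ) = [ - 10, - 5.92, - 5, -2/5, 0,1,2,  6,9,  9]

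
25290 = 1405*18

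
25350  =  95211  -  69861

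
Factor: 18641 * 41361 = 771010401 = 3^1*7^1 * 17^1 * 811^1*2663^1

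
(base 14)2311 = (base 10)6091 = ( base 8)13713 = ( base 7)23521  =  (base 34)595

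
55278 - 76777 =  - 21499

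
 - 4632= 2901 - 7533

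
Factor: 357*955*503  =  3^1*5^1*7^1*17^1 * 191^1*503^1=171490305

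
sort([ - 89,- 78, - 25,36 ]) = [ - 89, - 78, - 25, 36]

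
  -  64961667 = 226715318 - 291676985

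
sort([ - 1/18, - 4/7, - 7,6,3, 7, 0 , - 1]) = [ - 7, - 1, - 4/7, - 1/18 , 0,3  ,  6,7] 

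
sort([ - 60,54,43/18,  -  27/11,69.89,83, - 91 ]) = [ - 91,  -  60, - 27/11,  43/18, 54, 69.89,83] 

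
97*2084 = 202148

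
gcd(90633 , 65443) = 1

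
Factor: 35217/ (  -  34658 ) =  - 63/62  =  - 2^( - 1)*3^2*7^1*31^( - 1 ) 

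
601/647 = 601/647 = 0.93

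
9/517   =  9/517= 0.02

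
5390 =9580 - 4190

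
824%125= 74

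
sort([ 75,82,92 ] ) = [ 75, 82, 92] 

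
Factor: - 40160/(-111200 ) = 5^(- 1)*139^(  -  1 )*251^1 = 251/695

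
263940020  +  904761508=1168701528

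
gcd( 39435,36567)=717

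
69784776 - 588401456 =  - 518616680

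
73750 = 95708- 21958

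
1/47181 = 1/47181 = 0.00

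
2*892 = 1784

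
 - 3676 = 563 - 4239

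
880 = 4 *220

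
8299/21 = 395 + 4/21 = 395.19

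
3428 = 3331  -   - 97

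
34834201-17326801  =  17507400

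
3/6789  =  1/2263 = 0.00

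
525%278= 247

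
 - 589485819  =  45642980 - 635128799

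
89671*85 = 7622035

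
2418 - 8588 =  - 6170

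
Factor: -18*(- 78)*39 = 54756=2^2*3^4*13^2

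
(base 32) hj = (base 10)563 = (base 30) in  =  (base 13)344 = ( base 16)233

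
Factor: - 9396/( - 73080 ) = 9/70 = 2^( - 1)*3^2*5^(  -  1)*7^( - 1)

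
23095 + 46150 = 69245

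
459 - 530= - 71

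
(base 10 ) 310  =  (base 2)100110110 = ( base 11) 262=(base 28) B2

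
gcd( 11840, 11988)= 148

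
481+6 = 487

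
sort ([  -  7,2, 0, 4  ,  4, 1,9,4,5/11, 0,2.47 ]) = [ - 7,0, 0,5/11,1,2,2.47,4,  4, 4,9]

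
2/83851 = 2/83851 =0.00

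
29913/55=29913/55 = 543.87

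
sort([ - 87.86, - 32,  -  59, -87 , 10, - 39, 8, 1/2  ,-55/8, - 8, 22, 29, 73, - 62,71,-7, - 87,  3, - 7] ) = [-87.86, - 87,-87, - 62, - 59, - 39,-32,-8, - 7, - 7, - 55/8, 1/2,3, 8, 10,22,29, 71 , 73 ]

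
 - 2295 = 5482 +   -  7777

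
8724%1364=540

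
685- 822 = -137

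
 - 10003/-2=5001+1/2=5001.50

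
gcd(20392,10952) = 8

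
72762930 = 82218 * 885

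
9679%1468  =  871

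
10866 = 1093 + 9773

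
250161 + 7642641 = 7892802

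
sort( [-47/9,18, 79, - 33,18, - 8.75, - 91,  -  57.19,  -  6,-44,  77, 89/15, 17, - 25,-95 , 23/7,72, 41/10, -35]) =[- 95,  -  91, - 57.19, -44 , - 35, - 33,-25, - 8.75, - 6,-47/9,23/7,41/10, 89/15,17,18,18, 72,77,  79]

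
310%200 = 110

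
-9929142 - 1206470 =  - 11135612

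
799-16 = 783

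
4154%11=7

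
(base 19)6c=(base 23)5b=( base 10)126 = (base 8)176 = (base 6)330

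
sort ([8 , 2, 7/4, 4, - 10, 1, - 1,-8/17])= [-10,-1,-8/17,1,7/4,2,4, 8]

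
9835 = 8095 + 1740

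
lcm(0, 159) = 0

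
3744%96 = 0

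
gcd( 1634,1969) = 1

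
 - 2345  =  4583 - 6928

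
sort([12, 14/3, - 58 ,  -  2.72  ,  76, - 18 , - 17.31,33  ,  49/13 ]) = [-58, - 18,-17.31, - 2.72, 49/13,14/3,12,33,76 ] 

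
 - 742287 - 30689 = -772976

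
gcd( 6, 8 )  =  2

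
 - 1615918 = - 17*95054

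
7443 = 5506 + 1937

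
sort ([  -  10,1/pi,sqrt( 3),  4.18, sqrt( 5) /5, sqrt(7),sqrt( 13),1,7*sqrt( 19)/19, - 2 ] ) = [  -  10 , - 2, 1/pi, sqrt( 5)/5, 1, 7*sqrt( 19) /19, sqrt( 3) , sqrt( 7 ), sqrt( 13 ),4.18 ] 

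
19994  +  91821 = 111815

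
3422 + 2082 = 5504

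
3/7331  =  3/7331=0.00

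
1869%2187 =1869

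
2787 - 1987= 800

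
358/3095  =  358/3095 = 0.12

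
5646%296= 22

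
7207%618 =409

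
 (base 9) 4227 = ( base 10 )3103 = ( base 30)3dd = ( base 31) 373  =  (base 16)c1f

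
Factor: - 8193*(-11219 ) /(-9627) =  - 30639089/3209= - 13^1*863^1*2731^1*3209^( - 1 ) 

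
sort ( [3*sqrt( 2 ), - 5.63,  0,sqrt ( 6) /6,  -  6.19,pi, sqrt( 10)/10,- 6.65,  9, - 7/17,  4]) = [ - 6.65 , - 6.19,  -  5.63, - 7/17, 0, sqrt( 10 ) /10, sqrt ( 6 )/6, pi, 4,3 * sqrt(2 ), 9 ]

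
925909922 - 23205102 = 902704820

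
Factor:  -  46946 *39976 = -2^4*19^1 * 263^1*23473^1 = - 1876713296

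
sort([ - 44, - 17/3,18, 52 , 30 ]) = [ - 44, - 17/3,  18,30,52 ]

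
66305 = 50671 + 15634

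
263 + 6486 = 6749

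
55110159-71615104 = -16504945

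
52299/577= 52299/577 = 90.64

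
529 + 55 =584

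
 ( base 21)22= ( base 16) 2C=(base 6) 112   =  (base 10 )44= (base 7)62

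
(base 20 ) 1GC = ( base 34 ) li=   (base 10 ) 732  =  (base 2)1011011100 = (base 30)OC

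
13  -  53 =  - 40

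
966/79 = 12 + 18/79 = 12.23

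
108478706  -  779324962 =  - 670846256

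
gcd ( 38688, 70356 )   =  156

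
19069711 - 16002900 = 3066811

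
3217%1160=897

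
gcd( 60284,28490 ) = 14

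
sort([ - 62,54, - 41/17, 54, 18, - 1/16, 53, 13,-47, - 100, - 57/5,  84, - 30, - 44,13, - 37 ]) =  [ - 100, - 62, - 47 , - 44 , - 37, - 30, - 57/5 , - 41/17, - 1/16, 13  ,  13,18,53, 54, 54,84] 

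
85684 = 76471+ 9213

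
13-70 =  - 57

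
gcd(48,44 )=4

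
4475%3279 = 1196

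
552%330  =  222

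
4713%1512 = 177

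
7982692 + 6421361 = 14404053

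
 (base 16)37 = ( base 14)3D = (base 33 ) 1M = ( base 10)55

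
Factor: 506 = 2^1 * 11^1*23^1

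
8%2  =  0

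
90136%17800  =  1136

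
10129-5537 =4592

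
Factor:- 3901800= - 2^3 * 3^1*5^2*7^1 * 929^1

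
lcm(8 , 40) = 40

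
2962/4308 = 1481/2154 = 0.69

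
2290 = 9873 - 7583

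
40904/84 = 486 + 20/21 = 486.95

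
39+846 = 885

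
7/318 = 7/318= 0.02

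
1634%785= 64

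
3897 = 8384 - 4487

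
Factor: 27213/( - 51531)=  - 47^1*89^( - 1 ) = - 47/89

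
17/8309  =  17/8309 = 0.00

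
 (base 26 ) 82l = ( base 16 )1569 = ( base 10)5481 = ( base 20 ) de1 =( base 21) C90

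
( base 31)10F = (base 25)1e1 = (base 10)976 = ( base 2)1111010000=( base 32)ug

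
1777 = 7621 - 5844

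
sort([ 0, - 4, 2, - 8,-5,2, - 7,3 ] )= [ - 8, - 7, - 5, - 4, 0,2,2, 3] 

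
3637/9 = 404 +1/9 = 404.11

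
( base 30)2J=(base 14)59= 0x4f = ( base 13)61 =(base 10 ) 79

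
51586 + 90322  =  141908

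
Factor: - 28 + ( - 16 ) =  - 44 = -  2^2*11^1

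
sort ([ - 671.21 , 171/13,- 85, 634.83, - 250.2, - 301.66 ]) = [ - 671.21,  -  301.66, - 250.2, - 85 , 171/13, 634.83]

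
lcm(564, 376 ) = 1128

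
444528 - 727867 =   -  283339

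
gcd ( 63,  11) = 1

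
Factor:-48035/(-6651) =3^(  -  2) * 5^1*13^1  =  65/9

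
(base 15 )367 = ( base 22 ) 1d2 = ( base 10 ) 772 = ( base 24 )184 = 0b1100000100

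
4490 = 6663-2173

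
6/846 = 1/141 =0.01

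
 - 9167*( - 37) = 339179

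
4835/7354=4835/7354= 0.66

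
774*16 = 12384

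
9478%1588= 1538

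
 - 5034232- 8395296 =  - 13429528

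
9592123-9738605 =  - 146482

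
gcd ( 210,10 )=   10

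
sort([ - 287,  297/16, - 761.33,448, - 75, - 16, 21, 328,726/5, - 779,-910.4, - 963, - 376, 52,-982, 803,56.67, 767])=[ - 982, - 963, - 910.4,  -  779, - 761.33, - 376,-287,-75,- 16,297/16, 21 , 52, 56.67,726/5, 328, 448,767  ,  803] 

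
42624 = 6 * 7104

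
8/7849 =8/7849 = 0.00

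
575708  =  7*82244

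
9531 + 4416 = 13947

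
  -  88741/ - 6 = 88741/6 = 14790.17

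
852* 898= 765096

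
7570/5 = 1514 = 1514.00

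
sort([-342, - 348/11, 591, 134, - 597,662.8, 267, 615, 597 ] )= [ - 597, - 342 , - 348/11, 134, 267, 591,597, 615, 662.8 ]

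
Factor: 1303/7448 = 2^(  -  3) * 7^(-2 ) *19^(-1 )*1303^1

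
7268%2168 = 764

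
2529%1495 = 1034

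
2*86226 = 172452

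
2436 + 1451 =3887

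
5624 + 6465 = 12089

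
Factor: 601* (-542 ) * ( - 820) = 2^3 * 5^1*41^1*271^1*601^1 = 267108440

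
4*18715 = 74860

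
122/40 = 3 + 1/20 = 3.05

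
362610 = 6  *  60435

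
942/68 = 13  +  29/34 = 13.85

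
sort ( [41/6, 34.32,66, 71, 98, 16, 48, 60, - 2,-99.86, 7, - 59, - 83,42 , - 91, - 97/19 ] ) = [ - 99.86 ,-91 , - 83,-59 , - 97/19,-2, 41/6, 7, 16, 34.32,42, 48, 60, 66, 71, 98]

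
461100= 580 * 795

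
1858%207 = 202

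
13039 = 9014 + 4025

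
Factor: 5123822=2^1*11^1*232901^1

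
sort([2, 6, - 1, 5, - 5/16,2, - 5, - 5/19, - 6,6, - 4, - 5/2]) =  [ - 6, - 5, - 4, - 5/2, - 1, -5/16,  -  5/19, 2,  2 , 5, 6,6]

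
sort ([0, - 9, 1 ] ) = [ - 9, 0,  1]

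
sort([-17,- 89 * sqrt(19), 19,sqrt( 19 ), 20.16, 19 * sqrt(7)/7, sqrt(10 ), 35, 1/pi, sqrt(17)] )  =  [ - 89 * sqrt(19 ), - 17, 1/pi, sqrt( 10), sqrt(17 ), sqrt(19), 19*sqrt ( 7)/7,19,  20.16, 35] 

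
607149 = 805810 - 198661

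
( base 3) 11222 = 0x86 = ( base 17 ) 7F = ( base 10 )134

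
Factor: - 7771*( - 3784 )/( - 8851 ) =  - 29405464/8851 = -2^3*11^1*19^1 *43^1 *53^( - 1 ) * 167^(-1)*409^1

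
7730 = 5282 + 2448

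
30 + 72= 102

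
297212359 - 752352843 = - 455140484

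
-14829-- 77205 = 62376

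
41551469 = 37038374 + 4513095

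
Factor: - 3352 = -2^3*419^1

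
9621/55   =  174 + 51/55 = 174.93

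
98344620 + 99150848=197495468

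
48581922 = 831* 58462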